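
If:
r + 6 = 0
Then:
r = -6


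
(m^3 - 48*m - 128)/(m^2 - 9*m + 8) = (m^2 + 8*m + 16)/(m - 1)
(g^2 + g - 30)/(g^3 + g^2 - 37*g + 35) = (g + 6)/(g^2 + 6*g - 7)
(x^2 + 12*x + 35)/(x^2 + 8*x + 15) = (x + 7)/(x + 3)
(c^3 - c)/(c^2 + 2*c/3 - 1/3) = 3*c*(c - 1)/(3*c - 1)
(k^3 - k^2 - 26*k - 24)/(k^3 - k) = (k^2 - 2*k - 24)/(k*(k - 1))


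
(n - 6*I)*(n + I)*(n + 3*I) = n^3 - 2*I*n^2 + 21*n + 18*I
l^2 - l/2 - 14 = (l - 4)*(l + 7/2)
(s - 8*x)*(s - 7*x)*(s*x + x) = s^3*x - 15*s^2*x^2 + s^2*x + 56*s*x^3 - 15*s*x^2 + 56*x^3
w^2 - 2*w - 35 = (w - 7)*(w + 5)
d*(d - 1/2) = d^2 - d/2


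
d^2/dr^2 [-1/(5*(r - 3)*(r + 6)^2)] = 2*(-3*(r - 3)^2 - 2*(r - 3)*(r + 6) - (r + 6)^2)/(5*(r - 3)^3*(r + 6)^4)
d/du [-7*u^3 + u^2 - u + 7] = -21*u^2 + 2*u - 1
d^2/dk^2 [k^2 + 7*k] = 2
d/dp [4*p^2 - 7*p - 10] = 8*p - 7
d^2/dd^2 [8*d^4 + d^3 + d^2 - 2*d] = 96*d^2 + 6*d + 2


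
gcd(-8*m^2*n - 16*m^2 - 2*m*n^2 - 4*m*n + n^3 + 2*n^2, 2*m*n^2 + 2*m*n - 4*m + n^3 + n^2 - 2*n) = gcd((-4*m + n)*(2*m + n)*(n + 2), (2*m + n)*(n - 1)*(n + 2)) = 2*m*n + 4*m + n^2 + 2*n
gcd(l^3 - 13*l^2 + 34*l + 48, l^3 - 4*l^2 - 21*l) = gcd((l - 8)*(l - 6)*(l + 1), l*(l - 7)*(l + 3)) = 1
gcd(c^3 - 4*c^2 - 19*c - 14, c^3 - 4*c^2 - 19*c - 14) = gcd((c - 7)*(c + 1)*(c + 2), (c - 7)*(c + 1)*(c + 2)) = c^3 - 4*c^2 - 19*c - 14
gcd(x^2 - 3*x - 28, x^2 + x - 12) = x + 4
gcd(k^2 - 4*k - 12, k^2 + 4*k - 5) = 1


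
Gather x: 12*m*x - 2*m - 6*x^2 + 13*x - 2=-2*m - 6*x^2 + x*(12*m + 13) - 2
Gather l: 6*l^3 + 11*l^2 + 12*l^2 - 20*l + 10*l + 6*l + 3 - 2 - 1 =6*l^3 + 23*l^2 - 4*l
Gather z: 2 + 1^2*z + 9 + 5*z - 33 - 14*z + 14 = -8*z - 8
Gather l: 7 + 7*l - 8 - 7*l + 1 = 0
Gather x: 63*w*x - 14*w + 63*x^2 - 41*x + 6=-14*w + 63*x^2 + x*(63*w - 41) + 6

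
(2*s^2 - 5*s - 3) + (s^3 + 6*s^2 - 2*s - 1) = s^3 + 8*s^2 - 7*s - 4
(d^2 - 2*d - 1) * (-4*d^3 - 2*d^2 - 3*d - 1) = -4*d^5 + 6*d^4 + 5*d^3 + 7*d^2 + 5*d + 1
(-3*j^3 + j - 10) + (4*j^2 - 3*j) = -3*j^3 + 4*j^2 - 2*j - 10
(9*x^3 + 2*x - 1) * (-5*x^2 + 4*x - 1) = -45*x^5 + 36*x^4 - 19*x^3 + 13*x^2 - 6*x + 1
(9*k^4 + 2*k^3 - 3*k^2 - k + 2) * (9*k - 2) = 81*k^5 - 31*k^3 - 3*k^2 + 20*k - 4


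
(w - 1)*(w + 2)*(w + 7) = w^3 + 8*w^2 + 5*w - 14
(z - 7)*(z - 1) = z^2 - 8*z + 7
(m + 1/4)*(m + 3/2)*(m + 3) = m^3 + 19*m^2/4 + 45*m/8 + 9/8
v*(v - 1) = v^2 - v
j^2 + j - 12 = (j - 3)*(j + 4)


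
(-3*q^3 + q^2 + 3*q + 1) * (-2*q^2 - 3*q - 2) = 6*q^5 + 7*q^4 - 3*q^3 - 13*q^2 - 9*q - 2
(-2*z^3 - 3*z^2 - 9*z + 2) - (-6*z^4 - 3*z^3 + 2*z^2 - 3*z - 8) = 6*z^4 + z^3 - 5*z^2 - 6*z + 10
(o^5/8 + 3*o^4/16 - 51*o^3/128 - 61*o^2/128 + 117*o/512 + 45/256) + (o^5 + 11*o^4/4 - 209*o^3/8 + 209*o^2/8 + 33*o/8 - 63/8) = 9*o^5/8 + 47*o^4/16 - 3395*o^3/128 + 3283*o^2/128 + 2229*o/512 - 1971/256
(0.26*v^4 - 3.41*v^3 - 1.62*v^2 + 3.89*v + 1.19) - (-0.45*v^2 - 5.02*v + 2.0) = 0.26*v^4 - 3.41*v^3 - 1.17*v^2 + 8.91*v - 0.81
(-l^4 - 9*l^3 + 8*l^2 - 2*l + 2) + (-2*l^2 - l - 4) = -l^4 - 9*l^3 + 6*l^2 - 3*l - 2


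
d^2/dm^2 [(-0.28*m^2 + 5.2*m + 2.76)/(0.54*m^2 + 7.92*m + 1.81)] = (5.427648*m^3 + 6.47092799999999*m^2 + 40.328928*m + 189.933784)/(0.157464*m^6 + 6.928416*m^5 + 103.200156*m^4 + 543.239136*m^3 + 345.911634*m^2 + 77.840136*m + 5.929741)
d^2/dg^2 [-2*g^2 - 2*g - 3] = -4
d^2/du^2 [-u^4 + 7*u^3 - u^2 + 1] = -12*u^2 + 42*u - 2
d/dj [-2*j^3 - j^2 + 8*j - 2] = -6*j^2 - 2*j + 8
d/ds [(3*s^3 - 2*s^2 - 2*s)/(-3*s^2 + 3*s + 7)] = (-9*s^4 + 18*s^3 + 51*s^2 - 28*s - 14)/(9*s^4 - 18*s^3 - 33*s^2 + 42*s + 49)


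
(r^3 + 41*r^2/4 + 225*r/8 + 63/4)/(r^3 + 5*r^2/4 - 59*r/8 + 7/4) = (4*r^2 + 27*r + 18)/(4*r^2 - 9*r + 2)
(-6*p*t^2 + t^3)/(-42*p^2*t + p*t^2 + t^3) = t/(7*p + t)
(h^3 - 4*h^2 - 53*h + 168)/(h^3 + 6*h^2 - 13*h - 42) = (h - 8)/(h + 2)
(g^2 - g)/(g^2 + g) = (g - 1)/(g + 1)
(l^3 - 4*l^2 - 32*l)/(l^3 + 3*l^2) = (l^2 - 4*l - 32)/(l*(l + 3))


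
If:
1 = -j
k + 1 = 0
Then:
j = -1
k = -1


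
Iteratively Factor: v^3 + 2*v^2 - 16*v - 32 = (v + 2)*(v^2 - 16) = (v - 4)*(v + 2)*(v + 4)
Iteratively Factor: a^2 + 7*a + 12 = (a + 3)*(a + 4)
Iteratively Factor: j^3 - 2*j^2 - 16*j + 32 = (j + 4)*(j^2 - 6*j + 8) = (j - 4)*(j + 4)*(j - 2)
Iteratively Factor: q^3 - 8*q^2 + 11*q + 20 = (q - 4)*(q^2 - 4*q - 5) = (q - 4)*(q + 1)*(q - 5)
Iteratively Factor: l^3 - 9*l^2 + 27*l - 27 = (l - 3)*(l^2 - 6*l + 9) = (l - 3)^2*(l - 3)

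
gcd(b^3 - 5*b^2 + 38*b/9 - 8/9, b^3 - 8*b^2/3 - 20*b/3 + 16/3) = b^2 - 14*b/3 + 8/3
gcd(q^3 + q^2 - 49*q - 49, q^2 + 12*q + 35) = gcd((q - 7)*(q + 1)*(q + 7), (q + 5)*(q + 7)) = q + 7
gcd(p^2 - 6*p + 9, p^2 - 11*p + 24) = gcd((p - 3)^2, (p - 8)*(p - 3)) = p - 3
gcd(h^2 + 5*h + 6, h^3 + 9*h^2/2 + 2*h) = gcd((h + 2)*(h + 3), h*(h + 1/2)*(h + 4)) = 1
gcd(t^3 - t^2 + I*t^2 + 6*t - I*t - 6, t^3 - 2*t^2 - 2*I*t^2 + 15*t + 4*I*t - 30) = t + 3*I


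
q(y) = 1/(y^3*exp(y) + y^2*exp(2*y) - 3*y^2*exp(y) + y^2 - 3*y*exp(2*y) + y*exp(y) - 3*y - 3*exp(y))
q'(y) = (-y^3*exp(y) - 2*y^2*exp(2*y) + 4*y*exp(2*y) + 5*y*exp(y) - 2*y + 3*exp(2*y) + 2*exp(y) + 3)/(y^3*exp(y) + y^2*exp(2*y) - 3*y^2*exp(y) + y^2 - 3*y*exp(2*y) + y*exp(y) - 3*y - 3*exp(y))^2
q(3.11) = 0.01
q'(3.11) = -0.06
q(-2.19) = 0.12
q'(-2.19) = 0.11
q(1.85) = -0.01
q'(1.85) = 0.01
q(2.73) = -0.00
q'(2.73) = -0.01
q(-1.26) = 0.37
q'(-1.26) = 0.62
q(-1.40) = 0.30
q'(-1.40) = 0.44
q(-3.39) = 0.05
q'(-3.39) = 0.03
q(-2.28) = 0.11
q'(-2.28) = 0.10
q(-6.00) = 0.02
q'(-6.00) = 0.01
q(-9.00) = 0.01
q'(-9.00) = 0.00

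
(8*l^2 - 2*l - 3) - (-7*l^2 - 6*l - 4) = 15*l^2 + 4*l + 1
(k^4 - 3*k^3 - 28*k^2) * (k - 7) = k^5 - 10*k^4 - 7*k^3 + 196*k^2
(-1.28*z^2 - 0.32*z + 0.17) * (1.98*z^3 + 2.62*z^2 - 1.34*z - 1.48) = -2.5344*z^5 - 3.9872*z^4 + 1.2134*z^3 + 2.7686*z^2 + 0.2458*z - 0.2516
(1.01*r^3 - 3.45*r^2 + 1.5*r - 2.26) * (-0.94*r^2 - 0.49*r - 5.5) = -0.9494*r^5 + 2.7481*r^4 - 5.2745*r^3 + 20.3644*r^2 - 7.1426*r + 12.43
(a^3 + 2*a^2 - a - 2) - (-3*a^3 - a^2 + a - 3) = 4*a^3 + 3*a^2 - 2*a + 1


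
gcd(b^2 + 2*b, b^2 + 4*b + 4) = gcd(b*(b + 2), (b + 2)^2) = b + 2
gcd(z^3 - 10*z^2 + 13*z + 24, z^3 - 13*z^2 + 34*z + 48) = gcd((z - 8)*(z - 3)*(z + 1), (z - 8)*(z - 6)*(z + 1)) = z^2 - 7*z - 8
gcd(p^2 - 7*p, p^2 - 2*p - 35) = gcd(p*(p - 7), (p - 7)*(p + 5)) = p - 7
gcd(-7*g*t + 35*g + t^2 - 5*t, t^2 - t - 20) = t - 5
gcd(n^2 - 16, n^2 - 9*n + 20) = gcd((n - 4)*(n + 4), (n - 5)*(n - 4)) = n - 4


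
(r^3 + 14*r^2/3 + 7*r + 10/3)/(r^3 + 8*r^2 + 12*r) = (3*r^2 + 8*r + 5)/(3*r*(r + 6))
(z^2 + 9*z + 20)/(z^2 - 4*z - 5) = (z^2 + 9*z + 20)/(z^2 - 4*z - 5)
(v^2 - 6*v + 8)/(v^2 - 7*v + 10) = (v - 4)/(v - 5)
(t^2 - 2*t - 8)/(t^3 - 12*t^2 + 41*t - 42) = (t^2 - 2*t - 8)/(t^3 - 12*t^2 + 41*t - 42)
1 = 1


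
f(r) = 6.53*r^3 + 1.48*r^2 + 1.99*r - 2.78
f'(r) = 19.59*r^2 + 2.96*r + 1.99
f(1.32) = 17.44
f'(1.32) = 40.03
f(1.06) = 8.77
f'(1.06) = 27.14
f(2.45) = 107.01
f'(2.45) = 126.83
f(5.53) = 1157.79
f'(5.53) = 617.44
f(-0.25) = -3.29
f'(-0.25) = 2.47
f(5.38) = 1067.62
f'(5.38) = 584.94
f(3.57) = 320.30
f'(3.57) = 262.23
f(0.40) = -1.33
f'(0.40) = 6.31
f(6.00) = 1472.92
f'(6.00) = 724.99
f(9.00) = 4895.38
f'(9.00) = 1615.42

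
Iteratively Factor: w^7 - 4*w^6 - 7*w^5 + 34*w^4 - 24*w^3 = (w + 3)*(w^6 - 7*w^5 + 14*w^4 - 8*w^3) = w*(w + 3)*(w^5 - 7*w^4 + 14*w^3 - 8*w^2) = w*(w - 4)*(w + 3)*(w^4 - 3*w^3 + 2*w^2) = w*(w - 4)*(w - 2)*(w + 3)*(w^3 - w^2) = w^2*(w - 4)*(w - 2)*(w + 3)*(w^2 - w) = w^2*(w - 4)*(w - 2)*(w - 1)*(w + 3)*(w)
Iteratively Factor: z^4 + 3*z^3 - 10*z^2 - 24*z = (z + 2)*(z^3 + z^2 - 12*z) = z*(z + 2)*(z^2 + z - 12) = z*(z + 2)*(z + 4)*(z - 3)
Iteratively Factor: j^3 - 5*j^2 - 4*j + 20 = (j + 2)*(j^2 - 7*j + 10) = (j - 2)*(j + 2)*(j - 5)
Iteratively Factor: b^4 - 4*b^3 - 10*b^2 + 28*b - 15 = (b + 3)*(b^3 - 7*b^2 + 11*b - 5) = (b - 1)*(b + 3)*(b^2 - 6*b + 5) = (b - 1)^2*(b + 3)*(b - 5)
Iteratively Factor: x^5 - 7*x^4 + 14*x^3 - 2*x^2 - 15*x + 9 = (x - 1)*(x^4 - 6*x^3 + 8*x^2 + 6*x - 9) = (x - 3)*(x - 1)*(x^3 - 3*x^2 - x + 3) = (x - 3)*(x - 1)*(x + 1)*(x^2 - 4*x + 3) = (x - 3)*(x - 1)^2*(x + 1)*(x - 3)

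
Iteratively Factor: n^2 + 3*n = (n + 3)*(n)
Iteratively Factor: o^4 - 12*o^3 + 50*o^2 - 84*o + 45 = (o - 3)*(o^3 - 9*o^2 + 23*o - 15) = (o - 3)*(o - 1)*(o^2 - 8*o + 15) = (o - 3)^2*(o - 1)*(o - 5)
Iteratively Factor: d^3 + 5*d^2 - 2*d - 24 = (d + 4)*(d^2 + d - 6) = (d - 2)*(d + 4)*(d + 3)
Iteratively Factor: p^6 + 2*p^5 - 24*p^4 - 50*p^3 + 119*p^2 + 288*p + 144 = (p - 4)*(p^5 + 6*p^4 - 50*p^2 - 81*p - 36) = (p - 4)*(p + 1)*(p^4 + 5*p^3 - 5*p^2 - 45*p - 36) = (p - 4)*(p + 1)^2*(p^3 + 4*p^2 - 9*p - 36) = (p - 4)*(p + 1)^2*(p + 3)*(p^2 + p - 12) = (p - 4)*(p - 3)*(p + 1)^2*(p + 3)*(p + 4)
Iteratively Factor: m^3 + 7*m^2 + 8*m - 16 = (m + 4)*(m^2 + 3*m - 4) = (m + 4)^2*(m - 1)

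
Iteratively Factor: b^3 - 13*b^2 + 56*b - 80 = (b - 5)*(b^2 - 8*b + 16) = (b - 5)*(b - 4)*(b - 4)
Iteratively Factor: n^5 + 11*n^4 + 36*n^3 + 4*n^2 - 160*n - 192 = (n + 2)*(n^4 + 9*n^3 + 18*n^2 - 32*n - 96) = (n + 2)*(n + 4)*(n^3 + 5*n^2 - 2*n - 24) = (n - 2)*(n + 2)*(n + 4)*(n^2 + 7*n + 12) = (n - 2)*(n + 2)*(n + 4)^2*(n + 3)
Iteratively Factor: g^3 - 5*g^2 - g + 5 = (g + 1)*(g^2 - 6*g + 5) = (g - 5)*(g + 1)*(g - 1)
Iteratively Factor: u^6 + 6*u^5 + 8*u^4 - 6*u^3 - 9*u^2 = (u + 3)*(u^5 + 3*u^4 - u^3 - 3*u^2) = u*(u + 3)*(u^4 + 3*u^3 - u^2 - 3*u) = u*(u + 3)^2*(u^3 - u) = u^2*(u + 3)^2*(u^2 - 1) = u^2*(u + 1)*(u + 3)^2*(u - 1)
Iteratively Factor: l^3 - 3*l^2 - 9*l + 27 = (l + 3)*(l^2 - 6*l + 9) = (l - 3)*(l + 3)*(l - 3)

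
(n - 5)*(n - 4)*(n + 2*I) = n^3 - 9*n^2 + 2*I*n^2 + 20*n - 18*I*n + 40*I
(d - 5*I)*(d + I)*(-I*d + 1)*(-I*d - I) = -d^4 - d^3 + 3*I*d^3 - 9*d^2 + 3*I*d^2 - 9*d - 5*I*d - 5*I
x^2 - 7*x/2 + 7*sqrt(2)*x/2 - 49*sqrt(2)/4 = (x - 7/2)*(x + 7*sqrt(2)/2)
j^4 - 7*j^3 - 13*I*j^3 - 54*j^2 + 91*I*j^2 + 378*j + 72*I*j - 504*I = (j - 7)*(j - 6*I)*(j - 4*I)*(j - 3*I)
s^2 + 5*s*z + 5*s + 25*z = (s + 5)*(s + 5*z)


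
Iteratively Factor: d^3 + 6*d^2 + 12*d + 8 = (d + 2)*(d^2 + 4*d + 4) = (d + 2)^2*(d + 2)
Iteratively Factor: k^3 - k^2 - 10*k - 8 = (k + 1)*(k^2 - 2*k - 8) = (k - 4)*(k + 1)*(k + 2)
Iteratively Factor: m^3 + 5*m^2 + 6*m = (m)*(m^2 + 5*m + 6) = m*(m + 3)*(m + 2)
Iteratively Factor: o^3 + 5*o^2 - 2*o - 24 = (o + 3)*(o^2 + 2*o - 8) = (o + 3)*(o + 4)*(o - 2)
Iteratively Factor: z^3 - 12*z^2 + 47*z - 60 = (z - 5)*(z^2 - 7*z + 12) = (z - 5)*(z - 3)*(z - 4)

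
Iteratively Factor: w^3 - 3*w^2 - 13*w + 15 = (w - 1)*(w^2 - 2*w - 15) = (w - 5)*(w - 1)*(w + 3)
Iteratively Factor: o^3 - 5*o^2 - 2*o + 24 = (o - 4)*(o^2 - o - 6) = (o - 4)*(o - 3)*(o + 2)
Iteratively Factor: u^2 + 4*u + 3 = (u + 3)*(u + 1)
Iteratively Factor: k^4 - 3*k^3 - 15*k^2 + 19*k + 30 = (k - 5)*(k^3 + 2*k^2 - 5*k - 6) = (k - 5)*(k - 2)*(k^2 + 4*k + 3) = (k - 5)*(k - 2)*(k + 1)*(k + 3)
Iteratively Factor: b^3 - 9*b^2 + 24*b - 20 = (b - 2)*(b^2 - 7*b + 10) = (b - 2)^2*(b - 5)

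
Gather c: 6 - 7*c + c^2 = c^2 - 7*c + 6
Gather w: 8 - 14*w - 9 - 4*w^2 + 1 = -4*w^2 - 14*w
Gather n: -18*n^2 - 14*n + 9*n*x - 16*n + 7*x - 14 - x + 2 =-18*n^2 + n*(9*x - 30) + 6*x - 12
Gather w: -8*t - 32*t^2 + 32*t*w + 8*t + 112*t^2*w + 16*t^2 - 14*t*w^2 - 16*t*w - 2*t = -16*t^2 - 14*t*w^2 - 2*t + w*(112*t^2 + 16*t)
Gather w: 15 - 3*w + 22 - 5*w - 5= 32 - 8*w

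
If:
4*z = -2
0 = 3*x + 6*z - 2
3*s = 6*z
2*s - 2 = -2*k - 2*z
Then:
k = 5/2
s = -1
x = 5/3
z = -1/2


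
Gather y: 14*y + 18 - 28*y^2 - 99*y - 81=-28*y^2 - 85*y - 63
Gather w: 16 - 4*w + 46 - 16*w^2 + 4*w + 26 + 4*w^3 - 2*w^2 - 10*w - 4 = 4*w^3 - 18*w^2 - 10*w + 84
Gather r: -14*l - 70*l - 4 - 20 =-84*l - 24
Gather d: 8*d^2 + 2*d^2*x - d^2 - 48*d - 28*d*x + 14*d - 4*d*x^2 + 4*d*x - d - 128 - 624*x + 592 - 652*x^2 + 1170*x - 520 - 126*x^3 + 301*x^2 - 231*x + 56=d^2*(2*x + 7) + d*(-4*x^2 - 24*x - 35) - 126*x^3 - 351*x^2 + 315*x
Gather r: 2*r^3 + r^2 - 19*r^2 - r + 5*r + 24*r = 2*r^3 - 18*r^2 + 28*r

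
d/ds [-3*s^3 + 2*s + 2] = 2 - 9*s^2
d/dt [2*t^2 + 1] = 4*t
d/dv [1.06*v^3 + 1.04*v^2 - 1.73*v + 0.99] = 3.18*v^2 + 2.08*v - 1.73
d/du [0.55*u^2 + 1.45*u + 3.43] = 1.1*u + 1.45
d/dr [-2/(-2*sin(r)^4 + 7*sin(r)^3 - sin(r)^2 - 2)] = 2*(-8*sin(r)^2 + 21*sin(r) - 2)*sin(r)*cos(r)/(2*sin(r)^4 - 7*sin(r)^3 + sin(r)^2 + 2)^2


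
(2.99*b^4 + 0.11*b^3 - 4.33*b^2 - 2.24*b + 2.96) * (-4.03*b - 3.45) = -12.0497*b^5 - 10.7588*b^4 + 17.0704*b^3 + 23.9657*b^2 - 4.2008*b - 10.212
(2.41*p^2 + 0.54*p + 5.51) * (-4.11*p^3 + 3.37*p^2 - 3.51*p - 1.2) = -9.9051*p^5 + 5.9023*p^4 - 29.2854*p^3 + 13.7813*p^2 - 19.9881*p - 6.612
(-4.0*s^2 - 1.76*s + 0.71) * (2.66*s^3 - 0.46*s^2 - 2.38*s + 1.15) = -10.64*s^5 - 2.8416*s^4 + 12.2182*s^3 - 0.7378*s^2 - 3.7138*s + 0.8165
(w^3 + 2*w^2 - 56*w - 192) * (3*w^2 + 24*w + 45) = 3*w^5 + 30*w^4 - 75*w^3 - 1830*w^2 - 7128*w - 8640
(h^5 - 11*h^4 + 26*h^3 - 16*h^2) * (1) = h^5 - 11*h^4 + 26*h^3 - 16*h^2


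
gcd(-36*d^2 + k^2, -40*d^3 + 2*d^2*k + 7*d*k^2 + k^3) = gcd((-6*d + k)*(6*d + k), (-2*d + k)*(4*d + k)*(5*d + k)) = 1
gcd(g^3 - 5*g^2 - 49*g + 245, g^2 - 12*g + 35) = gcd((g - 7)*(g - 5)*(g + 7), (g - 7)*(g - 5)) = g^2 - 12*g + 35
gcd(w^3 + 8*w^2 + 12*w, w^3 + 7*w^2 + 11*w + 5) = 1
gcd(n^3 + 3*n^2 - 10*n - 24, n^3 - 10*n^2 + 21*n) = n - 3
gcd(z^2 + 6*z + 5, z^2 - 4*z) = 1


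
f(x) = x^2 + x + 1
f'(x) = 2*x + 1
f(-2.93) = 6.65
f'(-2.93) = -4.86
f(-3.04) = 7.20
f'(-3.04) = -5.08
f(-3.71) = 11.05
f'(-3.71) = -6.42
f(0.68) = 2.14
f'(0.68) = 2.36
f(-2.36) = 4.21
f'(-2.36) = -3.72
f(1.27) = 3.88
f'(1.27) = 3.54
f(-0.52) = 0.75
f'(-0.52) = -0.04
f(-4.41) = 16.04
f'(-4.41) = -7.82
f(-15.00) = 211.00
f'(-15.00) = -29.00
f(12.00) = 157.00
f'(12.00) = 25.00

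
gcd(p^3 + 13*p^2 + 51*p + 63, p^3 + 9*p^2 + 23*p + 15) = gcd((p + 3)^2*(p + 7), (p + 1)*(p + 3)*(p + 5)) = p + 3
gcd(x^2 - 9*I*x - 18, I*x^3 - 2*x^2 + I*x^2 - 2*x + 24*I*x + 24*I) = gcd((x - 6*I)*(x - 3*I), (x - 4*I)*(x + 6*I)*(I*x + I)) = 1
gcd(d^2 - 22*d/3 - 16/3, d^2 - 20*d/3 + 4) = 1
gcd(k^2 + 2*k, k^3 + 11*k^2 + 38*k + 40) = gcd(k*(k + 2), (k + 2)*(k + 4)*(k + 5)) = k + 2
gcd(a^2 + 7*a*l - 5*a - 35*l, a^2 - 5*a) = a - 5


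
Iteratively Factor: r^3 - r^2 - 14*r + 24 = (r + 4)*(r^2 - 5*r + 6) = (r - 3)*(r + 4)*(r - 2)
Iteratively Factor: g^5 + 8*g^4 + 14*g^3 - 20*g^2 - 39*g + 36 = (g + 3)*(g^4 + 5*g^3 - g^2 - 17*g + 12) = (g - 1)*(g + 3)*(g^3 + 6*g^2 + 5*g - 12) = (g - 1)^2*(g + 3)*(g^2 + 7*g + 12) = (g - 1)^2*(g + 3)^2*(g + 4)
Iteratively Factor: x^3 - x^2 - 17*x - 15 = (x + 3)*(x^2 - 4*x - 5) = (x - 5)*(x + 3)*(x + 1)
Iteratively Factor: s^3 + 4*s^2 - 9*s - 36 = (s + 3)*(s^2 + s - 12) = (s + 3)*(s + 4)*(s - 3)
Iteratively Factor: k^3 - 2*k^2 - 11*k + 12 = (k - 4)*(k^2 + 2*k - 3) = (k - 4)*(k + 3)*(k - 1)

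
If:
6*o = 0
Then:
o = 0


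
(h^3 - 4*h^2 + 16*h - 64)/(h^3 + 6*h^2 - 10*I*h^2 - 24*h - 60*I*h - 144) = (h^2 + 4*h*(-1 + I) - 16*I)/(h^2 + 6*h*(1 - I) - 36*I)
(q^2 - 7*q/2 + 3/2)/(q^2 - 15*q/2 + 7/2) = (q - 3)/(q - 7)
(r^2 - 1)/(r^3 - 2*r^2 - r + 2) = 1/(r - 2)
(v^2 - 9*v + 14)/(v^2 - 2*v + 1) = (v^2 - 9*v + 14)/(v^2 - 2*v + 1)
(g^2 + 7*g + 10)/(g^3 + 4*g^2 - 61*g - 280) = (g + 2)/(g^2 - g - 56)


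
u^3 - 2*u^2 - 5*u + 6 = (u - 3)*(u - 1)*(u + 2)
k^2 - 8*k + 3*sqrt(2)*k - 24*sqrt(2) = (k - 8)*(k + 3*sqrt(2))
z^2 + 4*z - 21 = (z - 3)*(z + 7)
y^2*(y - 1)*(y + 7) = y^4 + 6*y^3 - 7*y^2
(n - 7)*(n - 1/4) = n^2 - 29*n/4 + 7/4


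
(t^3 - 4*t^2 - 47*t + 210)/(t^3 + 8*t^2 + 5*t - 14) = (t^2 - 11*t + 30)/(t^2 + t - 2)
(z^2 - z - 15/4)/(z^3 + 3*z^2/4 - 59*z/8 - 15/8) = 2*(2*z + 3)/(4*z^2 + 13*z + 3)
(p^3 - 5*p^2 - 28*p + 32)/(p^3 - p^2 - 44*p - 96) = (p - 1)/(p + 3)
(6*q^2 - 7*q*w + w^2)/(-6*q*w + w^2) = (-q + w)/w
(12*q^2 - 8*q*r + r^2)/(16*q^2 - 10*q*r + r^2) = (6*q - r)/(8*q - r)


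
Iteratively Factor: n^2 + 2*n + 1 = (n + 1)*(n + 1)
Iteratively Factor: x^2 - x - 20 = (x + 4)*(x - 5)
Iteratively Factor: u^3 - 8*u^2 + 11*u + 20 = (u - 5)*(u^2 - 3*u - 4) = (u - 5)*(u - 4)*(u + 1)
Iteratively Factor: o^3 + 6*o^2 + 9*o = (o + 3)*(o^2 + 3*o) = (o + 3)^2*(o)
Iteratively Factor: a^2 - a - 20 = (a + 4)*(a - 5)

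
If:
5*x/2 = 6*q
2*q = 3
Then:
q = 3/2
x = 18/5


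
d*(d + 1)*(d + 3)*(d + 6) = d^4 + 10*d^3 + 27*d^2 + 18*d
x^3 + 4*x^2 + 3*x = x*(x + 1)*(x + 3)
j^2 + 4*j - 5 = (j - 1)*(j + 5)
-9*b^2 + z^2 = (-3*b + z)*(3*b + z)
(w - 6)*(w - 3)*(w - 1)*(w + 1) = w^4 - 9*w^3 + 17*w^2 + 9*w - 18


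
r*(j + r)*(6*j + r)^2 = 36*j^3*r + 48*j^2*r^2 + 13*j*r^3 + r^4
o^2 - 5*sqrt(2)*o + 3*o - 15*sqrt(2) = (o + 3)*(o - 5*sqrt(2))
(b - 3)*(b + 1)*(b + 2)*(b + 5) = b^4 + 5*b^3 - 7*b^2 - 41*b - 30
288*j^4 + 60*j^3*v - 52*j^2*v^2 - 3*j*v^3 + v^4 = (-8*j + v)*(-3*j + v)*(2*j + v)*(6*j + v)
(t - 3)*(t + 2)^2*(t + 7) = t^4 + 8*t^3 - t^2 - 68*t - 84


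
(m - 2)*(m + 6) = m^2 + 4*m - 12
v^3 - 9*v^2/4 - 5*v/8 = v*(v - 5/2)*(v + 1/4)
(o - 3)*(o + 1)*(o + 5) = o^3 + 3*o^2 - 13*o - 15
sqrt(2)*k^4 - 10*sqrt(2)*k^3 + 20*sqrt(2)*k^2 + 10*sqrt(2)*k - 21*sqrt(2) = (k - 7)*(k - 3)*(k - 1)*(sqrt(2)*k + sqrt(2))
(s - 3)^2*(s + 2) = s^3 - 4*s^2 - 3*s + 18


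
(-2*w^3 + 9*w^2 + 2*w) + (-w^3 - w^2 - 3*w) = -3*w^3 + 8*w^2 - w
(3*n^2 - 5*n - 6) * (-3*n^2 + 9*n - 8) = -9*n^4 + 42*n^3 - 51*n^2 - 14*n + 48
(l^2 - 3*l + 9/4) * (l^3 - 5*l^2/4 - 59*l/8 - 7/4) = l^5 - 17*l^4/4 - 11*l^3/8 + 281*l^2/16 - 363*l/32 - 63/16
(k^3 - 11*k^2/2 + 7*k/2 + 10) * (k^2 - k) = k^5 - 13*k^4/2 + 9*k^3 + 13*k^2/2 - 10*k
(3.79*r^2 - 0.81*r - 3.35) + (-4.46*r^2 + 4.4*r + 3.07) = -0.67*r^2 + 3.59*r - 0.28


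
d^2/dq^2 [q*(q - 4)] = 2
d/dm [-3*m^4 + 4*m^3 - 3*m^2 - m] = -12*m^3 + 12*m^2 - 6*m - 1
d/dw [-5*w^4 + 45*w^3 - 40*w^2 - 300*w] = -20*w^3 + 135*w^2 - 80*w - 300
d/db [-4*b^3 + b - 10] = 1 - 12*b^2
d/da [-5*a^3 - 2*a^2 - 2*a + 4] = -15*a^2 - 4*a - 2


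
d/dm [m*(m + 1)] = 2*m + 1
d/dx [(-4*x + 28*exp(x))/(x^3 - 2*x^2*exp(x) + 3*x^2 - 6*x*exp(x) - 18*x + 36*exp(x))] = 4*(-(x - 7*exp(x))*(2*x^2*exp(x) - 3*x^2 + 10*x*exp(x) - 6*x - 30*exp(x) + 18) + (7*exp(x) - 1)*(x^3 - 2*x^2*exp(x) + 3*x^2 - 6*x*exp(x) - 18*x + 36*exp(x)))/(x^3 - 2*x^2*exp(x) + 3*x^2 - 6*x*exp(x) - 18*x + 36*exp(x))^2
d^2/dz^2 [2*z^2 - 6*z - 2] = 4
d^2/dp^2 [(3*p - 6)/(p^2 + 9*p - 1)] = 6*((p - 2)*(2*p + 9)^2 - (3*p + 7)*(p^2 + 9*p - 1))/(p^2 + 9*p - 1)^3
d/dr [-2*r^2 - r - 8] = -4*r - 1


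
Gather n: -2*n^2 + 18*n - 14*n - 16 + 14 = -2*n^2 + 4*n - 2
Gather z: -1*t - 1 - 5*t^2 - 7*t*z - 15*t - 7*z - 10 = -5*t^2 - 16*t + z*(-7*t - 7) - 11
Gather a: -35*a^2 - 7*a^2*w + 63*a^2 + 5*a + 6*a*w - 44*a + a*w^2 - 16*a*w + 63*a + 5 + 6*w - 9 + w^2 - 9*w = a^2*(28 - 7*w) + a*(w^2 - 10*w + 24) + w^2 - 3*w - 4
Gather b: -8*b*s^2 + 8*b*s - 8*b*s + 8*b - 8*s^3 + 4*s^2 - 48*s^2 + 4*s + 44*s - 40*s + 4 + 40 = b*(8 - 8*s^2) - 8*s^3 - 44*s^2 + 8*s + 44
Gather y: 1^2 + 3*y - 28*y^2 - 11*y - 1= -28*y^2 - 8*y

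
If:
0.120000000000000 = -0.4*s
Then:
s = -0.30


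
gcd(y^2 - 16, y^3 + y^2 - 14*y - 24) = y - 4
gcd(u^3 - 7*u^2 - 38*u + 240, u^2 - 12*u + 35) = u - 5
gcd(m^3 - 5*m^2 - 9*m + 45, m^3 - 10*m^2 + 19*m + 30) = m - 5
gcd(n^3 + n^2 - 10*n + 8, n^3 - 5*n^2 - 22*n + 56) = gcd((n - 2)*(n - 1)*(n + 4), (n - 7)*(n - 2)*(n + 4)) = n^2 + 2*n - 8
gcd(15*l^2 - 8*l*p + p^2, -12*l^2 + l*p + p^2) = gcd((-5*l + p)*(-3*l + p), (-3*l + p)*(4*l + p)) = -3*l + p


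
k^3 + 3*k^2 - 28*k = k*(k - 4)*(k + 7)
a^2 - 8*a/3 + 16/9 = (a - 4/3)^2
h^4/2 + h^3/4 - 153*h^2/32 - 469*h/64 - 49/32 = (h/2 + 1)*(h - 7/2)*(h + 1/4)*(h + 7/4)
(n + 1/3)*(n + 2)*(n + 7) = n^3 + 28*n^2/3 + 17*n + 14/3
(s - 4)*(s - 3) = s^2 - 7*s + 12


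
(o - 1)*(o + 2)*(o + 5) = o^3 + 6*o^2 + 3*o - 10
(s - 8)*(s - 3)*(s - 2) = s^3 - 13*s^2 + 46*s - 48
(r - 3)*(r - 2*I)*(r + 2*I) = r^3 - 3*r^2 + 4*r - 12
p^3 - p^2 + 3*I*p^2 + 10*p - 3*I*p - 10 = (p - 1)*(p - 2*I)*(p + 5*I)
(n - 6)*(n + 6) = n^2 - 36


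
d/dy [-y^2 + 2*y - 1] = 2 - 2*y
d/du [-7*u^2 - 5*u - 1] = -14*u - 5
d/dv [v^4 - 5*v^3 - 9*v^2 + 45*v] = 4*v^3 - 15*v^2 - 18*v + 45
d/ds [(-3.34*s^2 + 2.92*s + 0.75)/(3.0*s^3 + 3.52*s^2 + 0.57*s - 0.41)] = (10.02*s^4 - 17.52*s^3 - 18.9322*s^2 - 2.5412*s - 1.6247)/(9.0*s^6 + 21.12*s^5 + 15.8104*s^4 + 1.5528*s^3 - 2.5615*s^2 - 0.4674*s + 0.1681)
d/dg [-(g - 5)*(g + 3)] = 2 - 2*g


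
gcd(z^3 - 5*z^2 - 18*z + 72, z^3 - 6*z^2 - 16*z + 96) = z^2 - 2*z - 24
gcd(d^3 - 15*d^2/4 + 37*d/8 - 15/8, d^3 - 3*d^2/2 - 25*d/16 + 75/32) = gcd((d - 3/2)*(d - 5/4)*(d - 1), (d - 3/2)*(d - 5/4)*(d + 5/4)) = d^2 - 11*d/4 + 15/8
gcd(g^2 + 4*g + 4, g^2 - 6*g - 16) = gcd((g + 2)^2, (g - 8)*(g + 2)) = g + 2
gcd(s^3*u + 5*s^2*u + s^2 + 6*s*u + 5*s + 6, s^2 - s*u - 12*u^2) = 1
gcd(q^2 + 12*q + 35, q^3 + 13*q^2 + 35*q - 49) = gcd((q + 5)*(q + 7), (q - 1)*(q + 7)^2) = q + 7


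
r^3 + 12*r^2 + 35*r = r*(r + 5)*(r + 7)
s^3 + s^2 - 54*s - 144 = (s - 8)*(s + 3)*(s + 6)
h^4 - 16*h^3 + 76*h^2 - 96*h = h*(h - 8)*(h - 6)*(h - 2)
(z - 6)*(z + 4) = z^2 - 2*z - 24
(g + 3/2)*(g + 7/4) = g^2 + 13*g/4 + 21/8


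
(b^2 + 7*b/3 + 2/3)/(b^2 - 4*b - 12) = (b + 1/3)/(b - 6)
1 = 1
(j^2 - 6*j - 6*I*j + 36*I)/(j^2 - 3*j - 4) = (-j^2 + 6*j + 6*I*j - 36*I)/(-j^2 + 3*j + 4)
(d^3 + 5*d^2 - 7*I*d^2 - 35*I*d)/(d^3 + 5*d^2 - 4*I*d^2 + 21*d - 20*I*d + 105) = d/(d + 3*I)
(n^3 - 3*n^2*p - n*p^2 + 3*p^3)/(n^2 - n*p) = n - 2*p - 3*p^2/n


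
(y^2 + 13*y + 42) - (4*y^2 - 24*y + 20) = -3*y^2 + 37*y + 22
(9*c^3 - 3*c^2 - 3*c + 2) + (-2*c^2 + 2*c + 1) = 9*c^3 - 5*c^2 - c + 3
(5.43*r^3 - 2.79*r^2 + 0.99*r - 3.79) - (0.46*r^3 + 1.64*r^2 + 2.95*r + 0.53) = 4.97*r^3 - 4.43*r^2 - 1.96*r - 4.32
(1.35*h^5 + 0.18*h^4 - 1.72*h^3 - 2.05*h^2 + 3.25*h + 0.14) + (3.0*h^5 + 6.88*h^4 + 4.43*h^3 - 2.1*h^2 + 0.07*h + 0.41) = 4.35*h^5 + 7.06*h^4 + 2.71*h^3 - 4.15*h^2 + 3.32*h + 0.55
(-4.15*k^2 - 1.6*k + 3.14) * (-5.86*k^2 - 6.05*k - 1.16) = 24.319*k^4 + 34.4835*k^3 - 3.9064*k^2 - 17.141*k - 3.6424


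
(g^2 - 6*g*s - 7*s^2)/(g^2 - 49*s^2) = (g + s)/(g + 7*s)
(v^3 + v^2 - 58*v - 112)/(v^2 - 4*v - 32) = (v^2 + 9*v + 14)/(v + 4)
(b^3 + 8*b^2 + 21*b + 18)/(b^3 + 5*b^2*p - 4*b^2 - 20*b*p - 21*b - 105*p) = (b^2 + 5*b + 6)/(b^2 + 5*b*p - 7*b - 35*p)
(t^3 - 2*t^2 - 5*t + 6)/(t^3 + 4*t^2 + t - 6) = (t - 3)/(t + 3)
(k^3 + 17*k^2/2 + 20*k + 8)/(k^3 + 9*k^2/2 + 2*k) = (k + 4)/k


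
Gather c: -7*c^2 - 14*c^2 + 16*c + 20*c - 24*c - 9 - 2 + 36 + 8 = -21*c^2 + 12*c + 33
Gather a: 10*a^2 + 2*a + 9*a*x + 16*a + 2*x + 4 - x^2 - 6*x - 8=10*a^2 + a*(9*x + 18) - x^2 - 4*x - 4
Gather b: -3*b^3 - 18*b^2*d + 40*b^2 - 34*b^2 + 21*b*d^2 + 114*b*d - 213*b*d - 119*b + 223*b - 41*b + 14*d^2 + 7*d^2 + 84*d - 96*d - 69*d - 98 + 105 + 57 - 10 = -3*b^3 + b^2*(6 - 18*d) + b*(21*d^2 - 99*d + 63) + 21*d^2 - 81*d + 54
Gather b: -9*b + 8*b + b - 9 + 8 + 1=0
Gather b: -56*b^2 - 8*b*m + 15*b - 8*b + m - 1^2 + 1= -56*b^2 + b*(7 - 8*m) + m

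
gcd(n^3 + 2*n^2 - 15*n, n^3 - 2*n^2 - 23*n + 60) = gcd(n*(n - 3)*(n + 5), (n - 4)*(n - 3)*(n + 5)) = n^2 + 2*n - 15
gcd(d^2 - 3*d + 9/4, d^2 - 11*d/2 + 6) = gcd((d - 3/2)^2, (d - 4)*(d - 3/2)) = d - 3/2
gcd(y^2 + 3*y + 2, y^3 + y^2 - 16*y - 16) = y + 1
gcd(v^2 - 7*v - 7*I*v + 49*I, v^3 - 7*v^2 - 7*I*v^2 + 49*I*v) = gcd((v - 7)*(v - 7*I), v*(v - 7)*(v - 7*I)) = v^2 + v*(-7 - 7*I) + 49*I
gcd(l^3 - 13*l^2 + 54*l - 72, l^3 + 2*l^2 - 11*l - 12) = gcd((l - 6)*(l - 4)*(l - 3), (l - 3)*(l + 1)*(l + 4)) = l - 3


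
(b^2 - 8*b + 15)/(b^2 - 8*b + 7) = (b^2 - 8*b + 15)/(b^2 - 8*b + 7)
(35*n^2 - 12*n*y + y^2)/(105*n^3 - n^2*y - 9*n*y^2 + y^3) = 1/(3*n + y)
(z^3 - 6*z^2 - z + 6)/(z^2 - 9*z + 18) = (z^2 - 1)/(z - 3)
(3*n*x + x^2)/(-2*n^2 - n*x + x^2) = x*(3*n + x)/(-2*n^2 - n*x + x^2)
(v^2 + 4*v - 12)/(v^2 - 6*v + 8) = (v + 6)/(v - 4)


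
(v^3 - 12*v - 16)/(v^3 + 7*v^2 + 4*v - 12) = (v^2 - 2*v - 8)/(v^2 + 5*v - 6)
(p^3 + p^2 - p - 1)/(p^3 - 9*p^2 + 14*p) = (p^3 + p^2 - p - 1)/(p*(p^2 - 9*p + 14))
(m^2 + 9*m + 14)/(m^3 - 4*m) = (m + 7)/(m*(m - 2))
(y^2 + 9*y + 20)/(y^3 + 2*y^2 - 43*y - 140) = 1/(y - 7)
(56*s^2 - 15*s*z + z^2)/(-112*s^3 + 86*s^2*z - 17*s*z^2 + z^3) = 1/(-2*s + z)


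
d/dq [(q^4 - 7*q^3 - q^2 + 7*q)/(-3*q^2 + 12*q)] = (-2*q^3 + 19*q^2 - 56*q + 3)/(3*(q^2 - 8*q + 16))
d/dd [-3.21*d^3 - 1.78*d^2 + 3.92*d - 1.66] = -9.63*d^2 - 3.56*d + 3.92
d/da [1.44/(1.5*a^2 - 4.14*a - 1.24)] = (5.9616 - 4.32*a)/(-1.5*a^2 + 4.14*a + 1.24)^2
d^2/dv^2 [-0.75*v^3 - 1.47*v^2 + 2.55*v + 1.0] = -4.5*v - 2.94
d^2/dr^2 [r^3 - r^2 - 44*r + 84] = 6*r - 2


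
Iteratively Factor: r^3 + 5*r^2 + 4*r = (r)*(r^2 + 5*r + 4) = r*(r + 1)*(r + 4)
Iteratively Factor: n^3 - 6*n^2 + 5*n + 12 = (n - 4)*(n^2 - 2*n - 3) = (n - 4)*(n + 1)*(n - 3)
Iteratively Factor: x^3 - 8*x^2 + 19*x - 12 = (x - 3)*(x^2 - 5*x + 4) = (x - 4)*(x - 3)*(x - 1)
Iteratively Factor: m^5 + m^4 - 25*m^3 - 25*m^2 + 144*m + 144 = (m + 1)*(m^4 - 25*m^2 + 144) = (m - 3)*(m + 1)*(m^3 + 3*m^2 - 16*m - 48) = (m - 3)*(m + 1)*(m + 3)*(m^2 - 16) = (m - 4)*(m - 3)*(m + 1)*(m + 3)*(m + 4)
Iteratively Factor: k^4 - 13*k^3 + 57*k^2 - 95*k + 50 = (k - 5)*(k^3 - 8*k^2 + 17*k - 10) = (k - 5)*(k - 1)*(k^2 - 7*k + 10) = (k - 5)*(k - 2)*(k - 1)*(k - 5)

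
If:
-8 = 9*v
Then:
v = -8/9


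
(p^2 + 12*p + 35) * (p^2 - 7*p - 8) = p^4 + 5*p^3 - 57*p^2 - 341*p - 280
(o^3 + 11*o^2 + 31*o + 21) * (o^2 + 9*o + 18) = o^5 + 20*o^4 + 148*o^3 + 498*o^2 + 747*o + 378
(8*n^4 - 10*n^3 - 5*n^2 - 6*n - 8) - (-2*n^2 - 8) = 8*n^4 - 10*n^3 - 3*n^2 - 6*n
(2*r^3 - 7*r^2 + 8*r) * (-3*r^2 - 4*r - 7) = -6*r^5 + 13*r^4 - 10*r^3 + 17*r^2 - 56*r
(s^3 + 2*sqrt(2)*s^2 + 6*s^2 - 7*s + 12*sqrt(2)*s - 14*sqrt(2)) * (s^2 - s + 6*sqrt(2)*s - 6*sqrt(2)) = s^5 + 5*s^4 + 8*sqrt(2)*s^4 + 11*s^3 + 40*sqrt(2)*s^3 - 104*sqrt(2)*s^2 + 127*s^2 - 312*s + 56*sqrt(2)*s + 168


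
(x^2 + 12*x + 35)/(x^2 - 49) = (x + 5)/(x - 7)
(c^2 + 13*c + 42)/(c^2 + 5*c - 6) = (c + 7)/(c - 1)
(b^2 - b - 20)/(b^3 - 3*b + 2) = (b^2 - b - 20)/(b^3 - 3*b + 2)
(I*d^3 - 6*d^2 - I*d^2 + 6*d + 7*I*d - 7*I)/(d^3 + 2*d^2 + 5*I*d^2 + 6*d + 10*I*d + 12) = (I*d^2 + d*(-7 - I) + 7)/(d^2 + d*(2 + 6*I) + 12*I)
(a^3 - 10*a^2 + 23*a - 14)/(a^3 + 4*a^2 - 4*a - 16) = (a^2 - 8*a + 7)/(a^2 + 6*a + 8)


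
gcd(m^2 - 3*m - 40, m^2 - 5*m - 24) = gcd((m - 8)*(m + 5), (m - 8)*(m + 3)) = m - 8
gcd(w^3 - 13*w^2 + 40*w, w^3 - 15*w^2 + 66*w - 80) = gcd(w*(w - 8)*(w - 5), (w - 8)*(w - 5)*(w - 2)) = w^2 - 13*w + 40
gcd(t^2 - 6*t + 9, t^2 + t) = 1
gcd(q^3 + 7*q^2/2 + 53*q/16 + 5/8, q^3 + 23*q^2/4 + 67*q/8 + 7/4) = q^2 + 9*q/4 + 1/2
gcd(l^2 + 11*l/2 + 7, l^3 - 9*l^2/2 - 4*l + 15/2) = 1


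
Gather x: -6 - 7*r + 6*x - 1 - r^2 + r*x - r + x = -r^2 - 8*r + x*(r + 7) - 7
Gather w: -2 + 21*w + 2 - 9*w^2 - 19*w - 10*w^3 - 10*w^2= -10*w^3 - 19*w^2 + 2*w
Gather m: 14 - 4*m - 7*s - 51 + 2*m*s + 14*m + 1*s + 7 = m*(2*s + 10) - 6*s - 30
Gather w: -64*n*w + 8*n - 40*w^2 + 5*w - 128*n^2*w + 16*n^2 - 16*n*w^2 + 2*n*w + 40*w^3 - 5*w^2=16*n^2 + 8*n + 40*w^3 + w^2*(-16*n - 45) + w*(-128*n^2 - 62*n + 5)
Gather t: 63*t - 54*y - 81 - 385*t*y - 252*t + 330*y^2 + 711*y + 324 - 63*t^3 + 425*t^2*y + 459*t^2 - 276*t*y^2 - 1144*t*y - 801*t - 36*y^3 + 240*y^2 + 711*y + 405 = -63*t^3 + t^2*(425*y + 459) + t*(-276*y^2 - 1529*y - 990) - 36*y^3 + 570*y^2 + 1368*y + 648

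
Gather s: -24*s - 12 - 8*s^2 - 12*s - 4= -8*s^2 - 36*s - 16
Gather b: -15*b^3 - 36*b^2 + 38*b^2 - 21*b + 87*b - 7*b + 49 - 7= -15*b^3 + 2*b^2 + 59*b + 42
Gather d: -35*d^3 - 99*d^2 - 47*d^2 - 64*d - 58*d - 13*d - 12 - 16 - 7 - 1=-35*d^3 - 146*d^2 - 135*d - 36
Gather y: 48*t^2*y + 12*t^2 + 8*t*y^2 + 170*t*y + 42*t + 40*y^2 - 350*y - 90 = 12*t^2 + 42*t + y^2*(8*t + 40) + y*(48*t^2 + 170*t - 350) - 90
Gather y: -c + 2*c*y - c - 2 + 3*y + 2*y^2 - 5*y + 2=-2*c + 2*y^2 + y*(2*c - 2)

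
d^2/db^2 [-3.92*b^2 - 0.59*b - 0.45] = -7.84000000000000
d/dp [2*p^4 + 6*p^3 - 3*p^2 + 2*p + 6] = 8*p^3 + 18*p^2 - 6*p + 2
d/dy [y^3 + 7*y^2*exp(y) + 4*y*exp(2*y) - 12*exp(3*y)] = 7*y^2*exp(y) + 3*y^2 + 8*y*exp(2*y) + 14*y*exp(y) - 36*exp(3*y) + 4*exp(2*y)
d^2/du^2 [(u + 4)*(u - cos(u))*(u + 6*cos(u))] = -5*u^2*cos(u) - 20*sqrt(2)*u*sin(u + pi/4) + 12*u*cos(2*u) + 6*u - 40*sin(u) + 12*sin(2*u) + 10*cos(u) + 48*cos(2*u) + 8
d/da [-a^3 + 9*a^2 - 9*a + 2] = -3*a^2 + 18*a - 9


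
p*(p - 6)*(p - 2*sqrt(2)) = p^3 - 6*p^2 - 2*sqrt(2)*p^2 + 12*sqrt(2)*p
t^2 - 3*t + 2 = (t - 2)*(t - 1)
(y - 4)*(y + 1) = y^2 - 3*y - 4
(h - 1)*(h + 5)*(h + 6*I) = h^3 + 4*h^2 + 6*I*h^2 - 5*h + 24*I*h - 30*I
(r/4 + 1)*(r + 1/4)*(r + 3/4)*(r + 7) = r^4/4 + 3*r^3 + 627*r^2/64 + 481*r/64 + 21/16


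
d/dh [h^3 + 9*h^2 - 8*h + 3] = 3*h^2 + 18*h - 8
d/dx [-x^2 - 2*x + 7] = -2*x - 2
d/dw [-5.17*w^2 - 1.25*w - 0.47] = -10.34*w - 1.25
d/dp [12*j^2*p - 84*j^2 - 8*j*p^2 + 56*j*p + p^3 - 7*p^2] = 12*j^2 - 16*j*p + 56*j + 3*p^2 - 14*p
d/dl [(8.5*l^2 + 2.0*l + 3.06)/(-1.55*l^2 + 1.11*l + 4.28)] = (12.535*l^2 + 82.246*l + 5.1634)/(2.4025*l^4 - 3.441*l^3 - 12.0359*l^2 + 9.5016*l + 18.3184)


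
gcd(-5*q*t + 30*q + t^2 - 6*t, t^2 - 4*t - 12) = t - 6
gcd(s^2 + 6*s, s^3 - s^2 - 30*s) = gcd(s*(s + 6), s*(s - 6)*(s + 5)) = s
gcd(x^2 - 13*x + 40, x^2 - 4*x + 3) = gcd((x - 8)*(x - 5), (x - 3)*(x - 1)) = 1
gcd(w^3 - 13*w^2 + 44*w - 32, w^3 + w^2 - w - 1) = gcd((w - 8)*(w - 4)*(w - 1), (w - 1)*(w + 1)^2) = w - 1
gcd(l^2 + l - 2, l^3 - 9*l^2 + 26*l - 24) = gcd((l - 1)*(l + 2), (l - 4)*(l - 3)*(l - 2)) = 1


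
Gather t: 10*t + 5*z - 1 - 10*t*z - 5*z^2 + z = t*(10 - 10*z) - 5*z^2 + 6*z - 1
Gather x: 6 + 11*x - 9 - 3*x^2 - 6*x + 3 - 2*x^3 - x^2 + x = -2*x^3 - 4*x^2 + 6*x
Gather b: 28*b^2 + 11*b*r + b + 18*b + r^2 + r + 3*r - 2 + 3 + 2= 28*b^2 + b*(11*r + 19) + r^2 + 4*r + 3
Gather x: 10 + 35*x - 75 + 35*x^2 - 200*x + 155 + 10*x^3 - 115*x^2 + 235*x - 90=10*x^3 - 80*x^2 + 70*x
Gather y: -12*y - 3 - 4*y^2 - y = -4*y^2 - 13*y - 3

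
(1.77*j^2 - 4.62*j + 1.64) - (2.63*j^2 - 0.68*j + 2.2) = -0.86*j^2 - 3.94*j - 0.56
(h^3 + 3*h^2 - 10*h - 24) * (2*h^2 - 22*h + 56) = 2*h^5 - 16*h^4 - 30*h^3 + 340*h^2 - 32*h - 1344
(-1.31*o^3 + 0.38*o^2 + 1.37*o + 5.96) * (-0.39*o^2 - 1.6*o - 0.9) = 0.5109*o^5 + 1.9478*o^4 + 0.0366999999999998*o^3 - 4.8584*o^2 - 10.769*o - 5.364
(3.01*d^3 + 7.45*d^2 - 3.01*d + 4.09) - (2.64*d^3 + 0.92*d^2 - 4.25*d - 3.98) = 0.37*d^3 + 6.53*d^2 + 1.24*d + 8.07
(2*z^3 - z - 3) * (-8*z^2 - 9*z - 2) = -16*z^5 - 18*z^4 + 4*z^3 + 33*z^2 + 29*z + 6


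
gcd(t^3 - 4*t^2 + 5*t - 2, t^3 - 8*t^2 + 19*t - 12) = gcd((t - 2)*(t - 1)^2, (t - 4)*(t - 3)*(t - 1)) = t - 1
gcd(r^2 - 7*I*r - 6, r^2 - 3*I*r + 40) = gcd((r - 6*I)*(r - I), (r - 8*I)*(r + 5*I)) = 1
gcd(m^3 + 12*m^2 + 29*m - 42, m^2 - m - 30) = 1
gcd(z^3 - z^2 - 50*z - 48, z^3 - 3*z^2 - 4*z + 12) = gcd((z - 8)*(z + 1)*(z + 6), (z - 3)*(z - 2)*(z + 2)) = 1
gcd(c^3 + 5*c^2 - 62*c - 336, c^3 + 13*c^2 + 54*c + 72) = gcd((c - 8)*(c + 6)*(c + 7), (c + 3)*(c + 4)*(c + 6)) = c + 6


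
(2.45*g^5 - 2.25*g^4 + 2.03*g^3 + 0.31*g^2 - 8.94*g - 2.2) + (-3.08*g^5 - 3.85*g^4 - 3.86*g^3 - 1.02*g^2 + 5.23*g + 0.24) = -0.63*g^5 - 6.1*g^4 - 1.83*g^3 - 0.71*g^2 - 3.71*g - 1.96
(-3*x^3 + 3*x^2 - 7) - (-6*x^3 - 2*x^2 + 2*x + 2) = 3*x^3 + 5*x^2 - 2*x - 9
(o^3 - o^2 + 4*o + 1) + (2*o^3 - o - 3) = 3*o^3 - o^2 + 3*o - 2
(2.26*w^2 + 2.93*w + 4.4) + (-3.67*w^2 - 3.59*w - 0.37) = -1.41*w^2 - 0.66*w + 4.03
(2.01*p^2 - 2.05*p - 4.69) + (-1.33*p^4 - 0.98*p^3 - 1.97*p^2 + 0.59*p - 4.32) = -1.33*p^4 - 0.98*p^3 + 0.0399999999999998*p^2 - 1.46*p - 9.01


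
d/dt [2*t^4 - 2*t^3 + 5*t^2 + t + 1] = 8*t^3 - 6*t^2 + 10*t + 1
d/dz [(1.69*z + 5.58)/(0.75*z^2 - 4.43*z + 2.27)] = (-1.2675*z^2 - 8.37*z + 28.5557)/(0.5625*z^4 - 6.645*z^3 + 23.0299*z^2 - 20.1122*z + 5.1529)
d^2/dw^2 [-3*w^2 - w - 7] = -6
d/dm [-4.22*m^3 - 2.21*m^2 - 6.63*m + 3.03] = -12.66*m^2 - 4.42*m - 6.63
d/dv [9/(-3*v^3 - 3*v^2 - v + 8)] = 9*(9*v^2 + 6*v + 1)/(3*v^3 + 3*v^2 + v - 8)^2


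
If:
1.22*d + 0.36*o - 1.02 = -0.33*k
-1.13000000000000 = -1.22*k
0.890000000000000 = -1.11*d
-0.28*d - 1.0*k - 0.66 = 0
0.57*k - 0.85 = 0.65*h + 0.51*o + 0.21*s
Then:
No Solution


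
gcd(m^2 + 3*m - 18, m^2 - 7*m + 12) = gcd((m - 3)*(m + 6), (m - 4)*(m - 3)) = m - 3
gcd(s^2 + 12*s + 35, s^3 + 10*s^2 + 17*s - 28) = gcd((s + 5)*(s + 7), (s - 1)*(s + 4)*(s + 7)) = s + 7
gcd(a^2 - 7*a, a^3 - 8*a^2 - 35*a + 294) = a - 7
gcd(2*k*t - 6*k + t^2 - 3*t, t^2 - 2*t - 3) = t - 3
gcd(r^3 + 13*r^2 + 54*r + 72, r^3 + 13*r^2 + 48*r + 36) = r + 6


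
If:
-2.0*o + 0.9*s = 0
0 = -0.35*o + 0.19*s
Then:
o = 0.00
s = 0.00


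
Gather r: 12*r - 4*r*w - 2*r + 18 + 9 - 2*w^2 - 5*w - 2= r*(10 - 4*w) - 2*w^2 - 5*w + 25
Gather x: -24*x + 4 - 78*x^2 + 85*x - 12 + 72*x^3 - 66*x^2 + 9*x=72*x^3 - 144*x^2 + 70*x - 8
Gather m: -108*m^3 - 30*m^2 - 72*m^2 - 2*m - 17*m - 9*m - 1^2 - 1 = -108*m^3 - 102*m^2 - 28*m - 2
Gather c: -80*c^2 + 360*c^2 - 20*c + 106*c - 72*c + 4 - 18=280*c^2 + 14*c - 14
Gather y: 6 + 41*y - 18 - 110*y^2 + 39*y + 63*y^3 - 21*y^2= 63*y^3 - 131*y^2 + 80*y - 12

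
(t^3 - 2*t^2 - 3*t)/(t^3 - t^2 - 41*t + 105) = t*(t + 1)/(t^2 + 2*t - 35)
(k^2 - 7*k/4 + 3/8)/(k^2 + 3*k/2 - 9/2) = (k - 1/4)/(k + 3)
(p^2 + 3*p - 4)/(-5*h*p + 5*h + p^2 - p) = (p + 4)/(-5*h + p)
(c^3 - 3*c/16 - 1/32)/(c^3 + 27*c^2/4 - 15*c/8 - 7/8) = (c + 1/4)/(c + 7)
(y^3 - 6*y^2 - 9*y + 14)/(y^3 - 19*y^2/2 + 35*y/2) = 2*(y^2 + y - 2)/(y*(2*y - 5))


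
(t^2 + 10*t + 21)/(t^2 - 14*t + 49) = (t^2 + 10*t + 21)/(t^2 - 14*t + 49)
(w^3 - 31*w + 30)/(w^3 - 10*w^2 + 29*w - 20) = (w + 6)/(w - 4)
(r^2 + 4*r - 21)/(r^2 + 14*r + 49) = (r - 3)/(r + 7)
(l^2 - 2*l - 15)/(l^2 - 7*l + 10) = (l + 3)/(l - 2)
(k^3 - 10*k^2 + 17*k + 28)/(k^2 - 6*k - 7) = k - 4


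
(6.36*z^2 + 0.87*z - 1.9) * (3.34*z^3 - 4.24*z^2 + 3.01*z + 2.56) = 21.2424*z^5 - 24.0606*z^4 + 9.1088*z^3 + 26.9563*z^2 - 3.4918*z - 4.864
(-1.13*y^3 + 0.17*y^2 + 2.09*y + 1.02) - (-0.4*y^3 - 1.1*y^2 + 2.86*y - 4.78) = -0.73*y^3 + 1.27*y^2 - 0.77*y + 5.8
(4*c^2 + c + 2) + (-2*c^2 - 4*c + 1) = 2*c^2 - 3*c + 3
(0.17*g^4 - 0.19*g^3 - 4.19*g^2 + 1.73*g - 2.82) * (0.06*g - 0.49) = 0.0102*g^5 - 0.0947*g^4 - 0.1583*g^3 + 2.1569*g^2 - 1.0169*g + 1.3818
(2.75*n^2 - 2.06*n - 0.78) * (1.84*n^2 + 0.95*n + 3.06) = 5.06*n^4 - 1.1779*n^3 + 5.0228*n^2 - 7.0446*n - 2.3868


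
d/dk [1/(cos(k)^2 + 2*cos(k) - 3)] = 2*(cos(k) + 1)*sin(k)/(cos(k)^2 + 2*cos(k) - 3)^2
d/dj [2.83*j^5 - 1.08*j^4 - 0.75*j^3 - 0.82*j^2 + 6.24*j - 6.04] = 14.15*j^4 - 4.32*j^3 - 2.25*j^2 - 1.64*j + 6.24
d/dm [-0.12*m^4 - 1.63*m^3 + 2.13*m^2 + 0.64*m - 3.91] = -0.48*m^3 - 4.89*m^2 + 4.26*m + 0.64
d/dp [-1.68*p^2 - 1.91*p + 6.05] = -3.36*p - 1.91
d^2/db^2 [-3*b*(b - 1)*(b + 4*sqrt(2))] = -18*b - 24*sqrt(2) + 6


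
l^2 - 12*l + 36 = (l - 6)^2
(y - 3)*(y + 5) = y^2 + 2*y - 15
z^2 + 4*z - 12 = (z - 2)*(z + 6)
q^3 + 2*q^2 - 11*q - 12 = (q - 3)*(q + 1)*(q + 4)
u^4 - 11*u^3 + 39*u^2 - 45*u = u*(u - 5)*(u - 3)^2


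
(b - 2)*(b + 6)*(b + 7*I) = b^3 + 4*b^2 + 7*I*b^2 - 12*b + 28*I*b - 84*I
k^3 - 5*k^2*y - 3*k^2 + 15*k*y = k*(k - 3)*(k - 5*y)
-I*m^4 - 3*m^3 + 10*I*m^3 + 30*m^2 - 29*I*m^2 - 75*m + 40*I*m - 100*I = (m - 5)^2*(m - 4*I)*(-I*m + 1)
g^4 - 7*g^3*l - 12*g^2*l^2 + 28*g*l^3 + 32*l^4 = (g - 8*l)*(g - 2*l)*(g + l)*(g + 2*l)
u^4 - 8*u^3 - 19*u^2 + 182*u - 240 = (u - 8)*(u - 3)*(u - 2)*(u + 5)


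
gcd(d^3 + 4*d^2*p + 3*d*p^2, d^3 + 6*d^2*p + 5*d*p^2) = d^2 + d*p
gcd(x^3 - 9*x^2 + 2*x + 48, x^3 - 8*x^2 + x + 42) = x^2 - x - 6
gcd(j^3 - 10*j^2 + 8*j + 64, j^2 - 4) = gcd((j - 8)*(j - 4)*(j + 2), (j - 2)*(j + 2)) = j + 2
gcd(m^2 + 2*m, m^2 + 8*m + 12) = m + 2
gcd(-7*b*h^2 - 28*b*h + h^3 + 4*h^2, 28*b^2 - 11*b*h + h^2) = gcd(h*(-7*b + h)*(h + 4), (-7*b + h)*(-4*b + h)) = 7*b - h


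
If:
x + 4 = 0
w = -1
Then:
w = -1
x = -4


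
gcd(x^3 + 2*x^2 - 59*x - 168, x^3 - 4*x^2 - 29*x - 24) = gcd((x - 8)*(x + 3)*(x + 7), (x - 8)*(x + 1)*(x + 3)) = x^2 - 5*x - 24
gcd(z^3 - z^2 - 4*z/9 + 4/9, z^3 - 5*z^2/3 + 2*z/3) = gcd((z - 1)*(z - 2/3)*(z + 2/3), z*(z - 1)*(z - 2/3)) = z^2 - 5*z/3 + 2/3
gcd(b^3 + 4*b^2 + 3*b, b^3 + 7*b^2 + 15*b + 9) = b^2 + 4*b + 3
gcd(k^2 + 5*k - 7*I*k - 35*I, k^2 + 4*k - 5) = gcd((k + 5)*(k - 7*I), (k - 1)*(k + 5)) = k + 5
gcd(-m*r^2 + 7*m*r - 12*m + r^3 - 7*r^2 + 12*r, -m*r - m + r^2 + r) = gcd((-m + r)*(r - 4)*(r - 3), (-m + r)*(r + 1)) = -m + r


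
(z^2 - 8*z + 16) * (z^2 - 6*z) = z^4 - 14*z^3 + 64*z^2 - 96*z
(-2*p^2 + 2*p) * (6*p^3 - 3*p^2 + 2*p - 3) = -12*p^5 + 18*p^4 - 10*p^3 + 10*p^2 - 6*p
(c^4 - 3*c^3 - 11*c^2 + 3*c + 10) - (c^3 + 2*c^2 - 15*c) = c^4 - 4*c^3 - 13*c^2 + 18*c + 10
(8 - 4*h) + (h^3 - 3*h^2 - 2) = h^3 - 3*h^2 - 4*h + 6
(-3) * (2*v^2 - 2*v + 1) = -6*v^2 + 6*v - 3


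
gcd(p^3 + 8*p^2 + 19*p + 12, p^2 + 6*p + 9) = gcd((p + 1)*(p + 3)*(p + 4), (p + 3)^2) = p + 3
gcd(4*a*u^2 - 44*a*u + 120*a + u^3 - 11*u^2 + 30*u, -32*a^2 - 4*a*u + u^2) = 4*a + u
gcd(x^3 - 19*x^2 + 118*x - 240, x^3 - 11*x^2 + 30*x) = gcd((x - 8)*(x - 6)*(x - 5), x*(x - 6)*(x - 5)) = x^2 - 11*x + 30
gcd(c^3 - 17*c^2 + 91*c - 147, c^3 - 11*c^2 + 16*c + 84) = c - 7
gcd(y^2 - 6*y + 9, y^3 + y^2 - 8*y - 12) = y - 3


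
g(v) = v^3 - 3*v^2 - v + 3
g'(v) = 3*v^2 - 6*v - 1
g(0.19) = 2.71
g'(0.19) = -2.03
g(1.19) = -0.75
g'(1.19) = -3.89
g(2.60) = -2.30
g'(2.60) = 3.68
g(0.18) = 2.73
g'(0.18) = -1.98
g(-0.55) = 2.48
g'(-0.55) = 3.21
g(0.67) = 1.28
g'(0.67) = -3.67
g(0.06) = 2.93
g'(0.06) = -1.35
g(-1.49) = -5.48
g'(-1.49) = 14.60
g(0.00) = 3.00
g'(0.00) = -1.00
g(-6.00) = -315.00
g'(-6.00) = 143.00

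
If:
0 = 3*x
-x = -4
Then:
No Solution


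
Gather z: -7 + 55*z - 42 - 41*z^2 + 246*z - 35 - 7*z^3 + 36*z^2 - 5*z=-7*z^3 - 5*z^2 + 296*z - 84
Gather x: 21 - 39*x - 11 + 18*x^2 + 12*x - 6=18*x^2 - 27*x + 4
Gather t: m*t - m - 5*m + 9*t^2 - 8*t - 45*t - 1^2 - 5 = -6*m + 9*t^2 + t*(m - 53) - 6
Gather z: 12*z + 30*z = 42*z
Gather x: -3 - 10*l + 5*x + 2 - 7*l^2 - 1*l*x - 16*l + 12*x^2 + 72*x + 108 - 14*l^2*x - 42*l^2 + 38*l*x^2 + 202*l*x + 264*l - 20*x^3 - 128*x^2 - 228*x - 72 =-49*l^2 + 238*l - 20*x^3 + x^2*(38*l - 116) + x*(-14*l^2 + 201*l - 151) + 35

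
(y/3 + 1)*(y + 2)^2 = y^3/3 + 7*y^2/3 + 16*y/3 + 4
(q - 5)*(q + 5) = q^2 - 25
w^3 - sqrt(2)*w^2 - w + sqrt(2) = (w - 1)*(w + 1)*(w - sqrt(2))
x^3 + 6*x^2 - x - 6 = (x - 1)*(x + 1)*(x + 6)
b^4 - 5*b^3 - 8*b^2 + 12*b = b*(b - 6)*(b - 1)*(b + 2)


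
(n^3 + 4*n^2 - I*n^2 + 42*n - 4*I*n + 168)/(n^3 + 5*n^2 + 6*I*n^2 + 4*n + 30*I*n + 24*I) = (n - 7*I)/(n + 1)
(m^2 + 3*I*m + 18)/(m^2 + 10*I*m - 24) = (m - 3*I)/(m + 4*I)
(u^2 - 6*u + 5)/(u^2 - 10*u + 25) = (u - 1)/(u - 5)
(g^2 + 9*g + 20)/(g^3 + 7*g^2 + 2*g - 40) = 1/(g - 2)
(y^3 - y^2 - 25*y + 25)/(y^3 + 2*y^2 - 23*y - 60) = (y^2 + 4*y - 5)/(y^2 + 7*y + 12)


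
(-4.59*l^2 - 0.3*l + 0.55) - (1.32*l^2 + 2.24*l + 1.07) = -5.91*l^2 - 2.54*l - 0.52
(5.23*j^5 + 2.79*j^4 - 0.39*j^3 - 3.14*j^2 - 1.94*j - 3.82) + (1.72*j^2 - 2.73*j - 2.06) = 5.23*j^5 + 2.79*j^4 - 0.39*j^3 - 1.42*j^2 - 4.67*j - 5.88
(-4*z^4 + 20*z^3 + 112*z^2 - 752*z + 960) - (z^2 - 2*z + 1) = -4*z^4 + 20*z^3 + 111*z^2 - 750*z + 959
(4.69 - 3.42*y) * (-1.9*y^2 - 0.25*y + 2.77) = 6.498*y^3 - 8.056*y^2 - 10.6459*y + 12.9913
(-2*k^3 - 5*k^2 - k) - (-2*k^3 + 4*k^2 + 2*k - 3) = -9*k^2 - 3*k + 3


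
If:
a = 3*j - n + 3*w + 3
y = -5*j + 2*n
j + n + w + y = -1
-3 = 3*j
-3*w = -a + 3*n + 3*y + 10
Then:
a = 10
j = -1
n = -5/2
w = 5/2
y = 0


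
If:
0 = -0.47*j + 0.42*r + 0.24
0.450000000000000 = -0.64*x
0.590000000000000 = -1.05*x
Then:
No Solution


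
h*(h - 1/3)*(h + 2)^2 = h^4 + 11*h^3/3 + 8*h^2/3 - 4*h/3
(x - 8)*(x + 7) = x^2 - x - 56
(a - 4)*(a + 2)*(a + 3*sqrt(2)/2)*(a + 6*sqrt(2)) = a^4 - 2*a^3 + 15*sqrt(2)*a^3/2 - 15*sqrt(2)*a^2 + 10*a^2 - 60*sqrt(2)*a - 36*a - 144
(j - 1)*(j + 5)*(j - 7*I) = j^3 + 4*j^2 - 7*I*j^2 - 5*j - 28*I*j + 35*I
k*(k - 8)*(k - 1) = k^3 - 9*k^2 + 8*k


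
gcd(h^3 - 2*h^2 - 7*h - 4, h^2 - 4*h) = h - 4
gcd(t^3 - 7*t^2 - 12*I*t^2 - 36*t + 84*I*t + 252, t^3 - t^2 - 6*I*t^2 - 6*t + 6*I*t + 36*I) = t - 6*I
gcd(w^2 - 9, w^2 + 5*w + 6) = w + 3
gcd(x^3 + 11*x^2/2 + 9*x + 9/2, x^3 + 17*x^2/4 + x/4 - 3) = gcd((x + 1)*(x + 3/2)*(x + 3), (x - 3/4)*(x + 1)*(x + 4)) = x + 1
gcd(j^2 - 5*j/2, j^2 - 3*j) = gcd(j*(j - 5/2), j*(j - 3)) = j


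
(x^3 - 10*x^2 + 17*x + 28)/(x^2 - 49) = (x^2 - 3*x - 4)/(x + 7)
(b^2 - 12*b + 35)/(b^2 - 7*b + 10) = (b - 7)/(b - 2)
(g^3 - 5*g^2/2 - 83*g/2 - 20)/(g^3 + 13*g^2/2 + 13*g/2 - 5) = (2*g^2 - 15*g - 8)/(2*g^2 + 3*g - 2)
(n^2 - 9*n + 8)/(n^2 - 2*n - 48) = (n - 1)/(n + 6)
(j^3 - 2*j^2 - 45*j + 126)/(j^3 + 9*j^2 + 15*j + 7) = (j^2 - 9*j + 18)/(j^2 + 2*j + 1)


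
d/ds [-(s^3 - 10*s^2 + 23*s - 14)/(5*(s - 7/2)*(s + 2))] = 4*(-s^4 + 3*s^3 + 29*s^2 - 168*s + 182)/(5*(4*s^4 - 12*s^3 - 47*s^2 + 84*s + 196))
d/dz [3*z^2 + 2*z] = 6*z + 2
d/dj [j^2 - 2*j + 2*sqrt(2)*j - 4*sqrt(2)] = 2*j - 2 + 2*sqrt(2)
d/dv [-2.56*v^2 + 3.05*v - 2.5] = 3.05 - 5.12*v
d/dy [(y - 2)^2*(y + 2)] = (y - 2)*(3*y + 2)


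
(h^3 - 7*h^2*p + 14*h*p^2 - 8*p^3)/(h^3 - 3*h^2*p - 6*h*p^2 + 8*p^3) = (h - 2*p)/(h + 2*p)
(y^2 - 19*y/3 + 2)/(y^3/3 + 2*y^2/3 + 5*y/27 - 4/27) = 9*(y - 6)/(3*y^2 + 7*y + 4)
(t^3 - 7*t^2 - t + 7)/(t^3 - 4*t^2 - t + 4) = (t - 7)/(t - 4)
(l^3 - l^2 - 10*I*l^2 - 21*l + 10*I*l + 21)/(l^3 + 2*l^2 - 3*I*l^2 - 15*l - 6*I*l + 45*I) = (l^2 - l*(1 + 7*I) + 7*I)/(l^2 + 2*l - 15)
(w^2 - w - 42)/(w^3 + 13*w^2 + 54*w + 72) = (w - 7)/(w^2 + 7*w + 12)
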